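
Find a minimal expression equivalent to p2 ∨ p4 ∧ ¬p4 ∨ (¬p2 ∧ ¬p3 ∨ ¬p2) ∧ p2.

p2

p2 ∨ p4 ∧ ¬p4 ∨ (¬p2 ∧ ¬p3 ∨ ¬p2) ∧ p2
= p2 ∨ (¬p2 ∧ ¬p3 ∨ ¬p2) ∧ p2   [complement / identity]
= p2 ∨ ¬p2 ∧ p2   [absorption]
= p2   [complement / identity]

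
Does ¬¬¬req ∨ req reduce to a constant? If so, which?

yes, True

¬¬¬req ∨ req
= ¬req ∨ req
= True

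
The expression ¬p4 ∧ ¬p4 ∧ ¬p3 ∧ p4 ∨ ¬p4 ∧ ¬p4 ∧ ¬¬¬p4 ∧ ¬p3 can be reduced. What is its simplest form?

¬p4 ∧ ¬p4 ∧ ¬p3 ∧ p4 ∨ ¬p4 ∧ ¬p4 ∧ ¬¬¬p4 ∧ ¬p3
= ¬p4 ∧ ¬p4 ∧ ¬p3 ∧ p4 ∨ ¬p4 ∧ ¬p4 ∧ ¬p4 ∧ ¬p3   [double negation]
= ¬p4 ∧ ¬p4 ∧ ¬p3   [distribution]
= ¬p4 ∧ ¬p3   [idempotence]

¬p4 ∧ ¬p3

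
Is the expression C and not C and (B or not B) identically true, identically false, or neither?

C and not C and (B or not B)
= C and not C   [complement / identity]
= False   [complement]

identically false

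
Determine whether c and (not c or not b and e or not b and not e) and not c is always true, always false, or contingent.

always false

c and (not c or not b and e or not b and not e) and not c
= c and (not c or not b) and not c   [distribution]
= c and not c   [absorption]
= False   [complement]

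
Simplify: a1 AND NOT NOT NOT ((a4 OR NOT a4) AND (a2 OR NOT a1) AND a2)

a1 AND NOT a2

a1 AND NOT NOT NOT ((a4 OR NOT a4) AND (a2 OR NOT a1) AND a2)
= a1 AND NOT NOT NOT ((a2 OR NOT a1) AND a2)   (complement / identity)
= a1 AND NOT ((a2 OR NOT a1) AND a2)   (double negation)
= a1 AND NOT a2   (absorption)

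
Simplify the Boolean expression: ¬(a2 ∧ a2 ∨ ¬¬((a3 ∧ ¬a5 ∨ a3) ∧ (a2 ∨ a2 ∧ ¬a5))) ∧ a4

¬a2 ∧ a4

¬(a2 ∧ a2 ∨ ¬¬((a3 ∧ ¬a5 ∨ a3) ∧ (a2 ∨ a2 ∧ ¬a5))) ∧ a4
= ¬(a2 ∧ a2 ∨ ¬¬(a3 ∧ (a2 ∨ a2 ∧ ¬a5))) ∧ a4
= ¬(a2 ∧ a2 ∨ ¬¬(a3 ∧ a2)) ∧ a4
= ¬(a2 ∧ a2 ∨ a3 ∧ a2) ∧ a4
= ¬((a2 ∨ a3) ∧ a2) ∧ a4
= ¬a2 ∧ a4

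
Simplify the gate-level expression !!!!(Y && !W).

!!!!(Y && !W)
= !!(Y && !W)   (double negation)
= Y && !W   (double negation)

Y && !W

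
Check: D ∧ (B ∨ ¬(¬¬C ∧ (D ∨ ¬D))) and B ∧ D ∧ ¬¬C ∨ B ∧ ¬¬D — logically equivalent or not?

E1: D ∧ (B ∨ ¬(¬¬C ∧ (D ∨ ¬D)))
    = D ∧ (B ∨ ¬(C ∧ (D ∨ ¬D)))
    = D ∧ (B ∨ ¬C)
E2: B ∧ D ∧ ¬¬C ∨ B ∧ ¬¬D
    = B ∧ D ∧ C ∨ B ∧ ¬¬D
    = B ∧ D ∧ C ∨ B ∧ D
    = B ∧ D
These differ: at B=0, C=0, D=1, E1 = 1 but E2 = 0.

No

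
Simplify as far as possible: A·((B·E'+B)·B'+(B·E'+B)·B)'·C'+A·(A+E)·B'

A·((B·E'+B)·B'+(B·E'+B)·B)'·C'+A·(A+E)·B'
= A·((B·E'+B)·B'+(B·E'+B)·B)'·C'+A·B'   [absorption]
= A·(B·E'+B)'·C'+A·B'   [distribution]
= A·B'·C'+A·B'   [absorption]
= A·B'   [absorption]

A·B'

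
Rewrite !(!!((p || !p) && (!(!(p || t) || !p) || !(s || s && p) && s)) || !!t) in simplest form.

!(!!((p || !p) && (!(!(p || t) || !p) || !(s || s && p) && s)) || !!t)
= !(!!((p || !p) && ((p || t) && p || !(s || s && p) && s)) || !!t)   [De Morgan]
= !(!!((p || t) && p || !(s || s && p) && s) || !!t)   [complement / identity]
= !((p || t) && p || !(s || s && p) && s) && !t   [De Morgan]
= !((p || t) && p || !s && s) && !t   [absorption]
= !((p || t) && p) && !t   [complement / identity]
= !p && !t   [absorption]

!p && !t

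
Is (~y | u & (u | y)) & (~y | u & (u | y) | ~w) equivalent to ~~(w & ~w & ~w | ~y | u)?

E1: (~y | u & (u | y)) & (~y | u & (u | y) | ~w)
    = ~y | u & (u | y)   [absorption]
    = ~y | u   [absorption]
E2: ~~(w & ~w & ~w | ~y | u)
    = ~~(w & ~w | ~y | u)   [idempotence]
    = w & ~w | ~y | u   [double negation]
    = ~y | u   [complement / identity]
Both reduce to ~y | u, so they are equivalent.

Yes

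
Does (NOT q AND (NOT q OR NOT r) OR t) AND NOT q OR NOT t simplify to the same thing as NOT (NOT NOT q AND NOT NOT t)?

Yes

E1: (NOT q AND (NOT q OR NOT r) OR t) AND NOT q OR NOT t
    = (NOT q OR t) AND NOT q OR NOT t   (absorption)
    = NOT q OR NOT t   (absorption)
E2: NOT (NOT NOT q AND NOT NOT t)
    = NOT q OR NOT t   (De Morgan)
Both reduce to NOT q OR NOT t, so they are equivalent.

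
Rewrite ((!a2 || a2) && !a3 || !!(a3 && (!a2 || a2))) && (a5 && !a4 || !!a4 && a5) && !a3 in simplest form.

((!a2 || a2) && !a3 || !!(a3 && (!a2 || a2))) && (a5 && !a4 || !!a4 && a5) && !a3
= ((!a2 || a2) && !a3 || a3 && (!a2 || a2)) && (a5 && !a4 || !!a4 && a5) && !a3
= ((!a2 || a2) && !a3 || a3 && (!a2 || a2)) && (a5 && !a4 || a4 && a5) && !a3
= ((!a2 || a2) && !a3 || a3 && (!a2 || a2)) && a5 && !a3
= (!a2 || a2) && a5 && !a3
= a5 && !a3

a5 && !a3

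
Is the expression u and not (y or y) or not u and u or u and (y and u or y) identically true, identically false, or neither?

neither

u and not (y or y) or not u and u or u and (y and u or y)
= u and not (y or y) or u and (y and u or y)   — complement / identity
= u and not y or u and (y and u or y)   — idempotence
= u and not y or u and y   — absorption
= u   — distribution
This depends on u, so it is not a constant.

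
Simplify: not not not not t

t

not not not not t
= not not t   [double negation]
= t   [double negation]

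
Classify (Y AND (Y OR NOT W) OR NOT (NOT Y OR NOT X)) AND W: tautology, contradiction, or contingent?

(Y AND (Y OR NOT W) OR NOT (NOT Y OR NOT X)) AND W
= (Y OR NOT (NOT Y OR NOT X)) AND W   [absorption]
= (Y OR Y AND X) AND W   [De Morgan]
= Y AND W   [absorption]
This depends on W, Y, so it is not a constant.

contingent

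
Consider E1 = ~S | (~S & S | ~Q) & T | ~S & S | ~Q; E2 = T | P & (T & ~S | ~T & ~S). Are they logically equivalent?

No

E1: ~S | (~S & S | ~Q) & T | ~S & S | ~Q
    = ~S | ~S & S | ~Q   — absorption
    = ~S | ~Q   — complement / identity
E2: T | P & (T & ~S | ~T & ~S)
    = T | P & ~S   — distribution
These differ: at P=0, Q=1, S=1, T=1, E1 = 0 but E2 = 1.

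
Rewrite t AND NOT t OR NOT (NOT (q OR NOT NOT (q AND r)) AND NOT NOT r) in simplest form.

q OR NOT r

t AND NOT t OR NOT (NOT (q OR NOT NOT (q AND r)) AND NOT NOT r)
= t AND NOT t OR NOT (NOT (q OR q AND r) AND NOT NOT r)
= t AND NOT t OR NOT (NOT q AND NOT NOT r)
= NOT (NOT q AND NOT NOT r)
= q OR NOT r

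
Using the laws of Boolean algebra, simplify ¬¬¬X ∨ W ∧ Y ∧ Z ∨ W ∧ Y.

¬X ∨ W ∧ Y

¬¬¬X ∨ W ∧ Y ∧ Z ∨ W ∧ Y
= ¬¬¬X ∨ W ∧ Y
= ¬X ∨ W ∧ Y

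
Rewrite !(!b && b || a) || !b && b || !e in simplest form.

!(!b && b || a) || !b && b || !e
= !(!b && b || a) || !e   [complement / identity]
= !a || !e   [complement / identity]

!a || !e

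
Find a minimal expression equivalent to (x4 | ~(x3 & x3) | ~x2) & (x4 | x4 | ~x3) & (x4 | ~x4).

(x4 | ~(x3 & x3) | ~x2) & (x4 | x4 | ~x3) & (x4 | ~x4)
= (x4 | ~x3 | ~x2) & (x4 | x4 | ~x3) & (x4 | ~x4)   — idempotence
= (x4 | ~x3 | ~x2) & (x4 | x4 | ~x3)   — complement / identity
= (x4 | ~x3 | ~x2) & (x4 | ~x3)   — idempotence
= x4 | ~x3   — absorption

x4 | ~x3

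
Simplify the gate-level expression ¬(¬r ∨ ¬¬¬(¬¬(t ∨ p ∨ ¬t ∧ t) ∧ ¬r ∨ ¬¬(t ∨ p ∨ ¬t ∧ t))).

¬(¬r ∨ ¬¬¬(¬¬(t ∨ p ∨ ¬t ∧ t) ∧ ¬r ∨ ¬¬(t ∨ p ∨ ¬t ∧ t)))
= ¬(¬r ∨ ¬(¬¬(t ∨ p ∨ ¬t ∧ t) ∧ ¬r ∨ ¬¬(t ∨ p ∨ ¬t ∧ t)))   [double negation]
= ¬(¬r ∨ ¬¬¬(t ∨ p ∨ ¬t ∧ t))   [absorption]
= ¬(¬r ∨ ¬¬¬(t ∨ p))   [complement / identity]
= r ∧ ¬¬(t ∨ p)   [De Morgan]
= r ∧ (t ∨ p)   [double negation]

r ∧ (t ∨ p)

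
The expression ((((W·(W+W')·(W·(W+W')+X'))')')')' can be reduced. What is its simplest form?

((((W·(W+W')·(W·(W+W')+X'))')')')'
= ((((W·(W+W'))')')')'   (absorption)
= (((W')')')'   (complement / identity)
= (W')'   (double negation)
= W   (double negation)

W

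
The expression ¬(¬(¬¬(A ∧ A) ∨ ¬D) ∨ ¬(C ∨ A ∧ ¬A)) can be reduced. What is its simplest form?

(A ∨ ¬D) ∧ C

¬(¬(¬¬(A ∧ A) ∨ ¬D) ∨ ¬(C ∨ A ∧ ¬A))
= ¬(¬(¬¬(A ∧ A) ∨ ¬D) ∨ ¬C)   [complement / identity]
= (¬¬(A ∧ A) ∨ ¬D) ∧ C   [De Morgan]
= (¬¬A ∨ ¬D) ∧ C   [idempotence]
= (A ∨ ¬D) ∧ C   [double negation]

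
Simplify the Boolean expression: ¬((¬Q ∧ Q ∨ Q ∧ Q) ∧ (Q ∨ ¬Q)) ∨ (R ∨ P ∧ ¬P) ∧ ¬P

¬((¬Q ∧ Q ∨ Q ∧ Q) ∧ (Q ∨ ¬Q)) ∨ (R ∨ P ∧ ¬P) ∧ ¬P
= ¬(Q ∧ (Q ∨ ¬Q)) ∨ (R ∨ P ∧ ¬P) ∧ ¬P   (distribution)
= ¬(Q ∧ (Q ∨ ¬Q)) ∨ R ∧ ¬P   (complement / identity)
= ¬Q ∨ R ∧ ¬P   (complement / identity)

¬Q ∨ R ∧ ¬P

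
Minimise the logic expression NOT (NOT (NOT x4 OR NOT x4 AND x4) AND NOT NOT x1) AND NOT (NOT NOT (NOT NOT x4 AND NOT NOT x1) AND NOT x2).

NOT (NOT (NOT x4 OR NOT x4 AND x4) AND NOT NOT x1) AND NOT (NOT NOT (NOT NOT x4 AND NOT NOT x1) AND NOT x2)
= NOT (NOT NOT x4 AND NOT NOT x1) AND NOT (NOT NOT (NOT NOT x4 AND NOT NOT x1) AND NOT x2)   — complement / identity
= NOT (NOT NOT x4 AND NOT NOT x1) AND (NOT (NOT NOT x4 AND NOT NOT x1) OR x2)   — De Morgan
= NOT (NOT NOT x4 AND NOT NOT x1)   — absorption
= NOT x4 OR NOT x1   — De Morgan

NOT x4 OR NOT x1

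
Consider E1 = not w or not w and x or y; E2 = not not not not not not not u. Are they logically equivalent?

No

E1: not w or not w and x or y
    = not w or y   — absorption
E2: not not not not not not not u
    = not not not not not u   — double negation
    = not not not u   — double negation
    = not u   — double negation
These differ: at u=1, w=0, x=0, y=1, E1 = 1 but E2 = 0.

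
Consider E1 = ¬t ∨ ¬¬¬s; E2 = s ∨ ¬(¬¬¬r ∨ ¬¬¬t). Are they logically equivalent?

E1: ¬t ∨ ¬¬¬s
    = ¬t ∨ ¬s
E2: s ∨ ¬(¬¬¬r ∨ ¬¬¬t)
    = s ∨ ¬(¬r ∨ ¬¬¬t)
    = s ∨ ¬(¬r ∨ ¬t)
    = s ∨ r ∧ t
These differ: at r=0, s=0, t=0, E1 = 1 but E2 = 0.

No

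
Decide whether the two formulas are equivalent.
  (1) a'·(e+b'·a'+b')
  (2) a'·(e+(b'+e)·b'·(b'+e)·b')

E1: a'·(e+b'·a'+b')
    = a'·(e+b')
E2: a'·(e+(b'+e)·b'·(b'+e)·b')
    = a'·(e+(b'+e)·b')
    = a'·(e+b')
Both reduce to a'·(e+b'), so they are equivalent.

Yes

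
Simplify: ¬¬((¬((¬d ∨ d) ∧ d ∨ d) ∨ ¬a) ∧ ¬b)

(¬d ∨ ¬a) ∧ ¬b

¬¬((¬((¬d ∨ d) ∧ d ∨ d) ∨ ¬a) ∧ ¬b)
= (¬((¬d ∨ d) ∧ d ∨ d) ∨ ¬a) ∧ ¬b   — double negation
= (¬(d ∨ d) ∨ ¬a) ∧ ¬b   — complement / identity
= (¬d ∨ ¬a) ∧ ¬b   — idempotence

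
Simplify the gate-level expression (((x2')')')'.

x2

(((x2')')')'
= (x2')'   (double negation)
= x2   (double negation)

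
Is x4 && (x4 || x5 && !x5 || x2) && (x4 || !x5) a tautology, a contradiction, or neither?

neither

x4 && (x4 || x5 && !x5 || x2) && (x4 || !x5)
= x4 && (x4 || x2) && (x4 || !x5)   (complement / identity)
= x4 && (x4 || !x5)   (absorption)
= x4   (absorption)
This depends on x4, so it is not a constant.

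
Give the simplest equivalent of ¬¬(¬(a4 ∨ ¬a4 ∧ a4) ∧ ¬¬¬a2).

¬¬(¬(a4 ∨ ¬a4 ∧ a4) ∧ ¬¬¬a2)
= ¬(a4 ∨ ¬a4 ∧ a4) ∧ ¬¬¬a2
= ¬(a4 ∨ ¬a4 ∧ a4) ∧ ¬a2
= ¬a4 ∧ ¬a2

¬a4 ∧ ¬a2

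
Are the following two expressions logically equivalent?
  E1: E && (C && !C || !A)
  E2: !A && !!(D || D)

No

E1: E && (C && !C || !A)
    = E && !A   — complement / identity
E2: !A && !!(D || D)
    = !A && (D || D)   — double negation
    = !A && D   — idempotence
These differ: at A=0, C=0, D=1, E=0, E1 = 0 but E2 = 1.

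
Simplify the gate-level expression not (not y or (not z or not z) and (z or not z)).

y and z

not (not y or (not z or not z) and (z or not z))
= not (not y or not z or not z)
= not (not y or not z)
= y and z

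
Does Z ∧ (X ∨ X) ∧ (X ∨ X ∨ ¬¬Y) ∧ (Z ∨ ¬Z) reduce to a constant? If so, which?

Z ∧ (X ∨ X) ∧ (X ∨ X ∨ ¬¬Y) ∧ (Z ∨ ¬Z)
= Z ∧ (X ∨ X) ∧ (X ∨ X ∨ ¬¬Y)   [complement / identity]
= Z ∧ (X ∨ X) ∧ (X ∨ X ∨ Y)   [double negation]
= Z ∧ (X ∨ X)   [absorption]
= Z ∧ X   [idempotence]
This depends on X, Z, so it is not a constant.

no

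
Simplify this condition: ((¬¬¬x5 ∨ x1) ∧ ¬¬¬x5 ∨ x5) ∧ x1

x1

((¬¬¬x5 ∨ x1) ∧ ¬¬¬x5 ∨ x5) ∧ x1
= (¬¬¬x5 ∨ x5) ∧ x1
= (¬x5 ∨ x5) ∧ x1
= x1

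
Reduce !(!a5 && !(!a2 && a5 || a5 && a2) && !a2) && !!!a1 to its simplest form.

(a5 || a2) && !a1

!(!a5 && !(!a2 && a5 || a5 && a2) && !a2) && !!!a1
= !(!a5 && !a5 && !a2) && !!!a1   — distribution
= !(!a5 && !a2) && !!!a1   — idempotence
= !(!a5 && !a2) && !a1   — double negation
= (a5 || a2) && !a1   — De Morgan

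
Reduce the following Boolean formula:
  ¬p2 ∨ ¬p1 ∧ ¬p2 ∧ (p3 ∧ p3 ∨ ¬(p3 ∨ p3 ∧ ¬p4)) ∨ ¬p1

¬p2 ∨ ¬p1

¬p2 ∨ ¬p1 ∧ ¬p2 ∧ (p3 ∧ p3 ∨ ¬(p3 ∨ p3 ∧ ¬p4)) ∨ ¬p1
= ¬p2 ∨ ¬p1 ∧ ¬p2 ∧ (p3 ∧ p3 ∨ ¬p3) ∨ ¬p1   [absorption]
= ¬p2 ∨ ¬p1 ∧ ¬p2 ∧ (p3 ∨ ¬p3) ∨ ¬p1   [idempotence]
= ¬p2 ∨ ¬p1 ∧ ¬p2 ∨ ¬p1   [complement / identity]
= ¬p2 ∨ ¬p1   [absorption]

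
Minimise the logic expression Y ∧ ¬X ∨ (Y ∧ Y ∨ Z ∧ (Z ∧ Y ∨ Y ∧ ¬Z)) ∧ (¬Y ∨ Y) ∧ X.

Y ∧ ¬X ∨ (Y ∧ Y ∨ Z ∧ (Z ∧ Y ∨ Y ∧ ¬Z)) ∧ (¬Y ∨ Y) ∧ X
= Y ∧ ¬X ∨ (Y ∧ Y ∨ Z ∧ Y) ∧ (¬Y ∨ Y) ∧ X   — distribution
= Y ∧ ¬X ∨ (Y ∨ Z) ∧ Y ∧ (¬Y ∨ Y) ∧ X   — distribution
= Y ∧ ¬X ∨ Y ∧ (¬Y ∨ Y) ∧ X   — absorption
= Y ∧ ¬X ∨ Y ∧ X   — complement / identity
= Y   — distribution

Y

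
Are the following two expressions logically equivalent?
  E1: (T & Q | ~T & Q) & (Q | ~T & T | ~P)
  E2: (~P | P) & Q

E1: (T & Q | ~T & Q) & (Q | ~T & T | ~P)
    = (T & Q | ~T & Q) & (Q | ~P)   — complement / identity
    = Q & (Q | ~P)   — distribution
    = Q   — absorption
E2: (~P | P) & Q
    = Q   — complement / identity
Both reduce to Q, so they are equivalent.

Yes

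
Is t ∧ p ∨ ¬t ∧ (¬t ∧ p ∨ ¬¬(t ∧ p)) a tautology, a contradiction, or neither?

neither

t ∧ p ∨ ¬t ∧ (¬t ∧ p ∨ ¬¬(t ∧ p))
= t ∧ p ∨ ¬t ∧ (¬t ∧ p ∨ t ∧ p)   [double negation]
= t ∧ p ∨ ¬t ∧ p   [distribution]
= p   [distribution]
This depends on p, so it is not a constant.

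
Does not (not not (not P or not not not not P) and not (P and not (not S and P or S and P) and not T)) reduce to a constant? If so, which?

not (not not (not P or not not not not P) and not (P and not (not S and P or S and P) and not T))
= not (not not (not P or not not not not P) and not (P and not P and not T))   — distribution
= not (not not (not P or not not P) and not (P and not P and not T))   — double negation
= not (not (P and not P) and not (P and not P and not T))   — De Morgan
= P and not P or P and not P and not T   — De Morgan
= P and not P   — absorption
= False   — complement

yes, False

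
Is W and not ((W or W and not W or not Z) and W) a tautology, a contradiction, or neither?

contradiction

W and not ((W or W and not W or not Z) and W)
= W and not ((W or not Z) and W)
= W and not W
= False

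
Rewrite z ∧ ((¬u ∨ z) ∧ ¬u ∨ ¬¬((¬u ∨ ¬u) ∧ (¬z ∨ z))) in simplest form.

z ∧ ¬u

z ∧ ((¬u ∨ z) ∧ ¬u ∨ ¬¬((¬u ∨ ¬u) ∧ (¬z ∨ z)))
= z ∧ ((¬u ∨ z) ∧ ¬u ∨ ¬¬(¬u ∨ ¬u))   — complement / identity
= z ∧ (¬u ∨ ¬¬(¬u ∨ ¬u))   — absorption
= z ∧ (¬u ∨ ¬¬¬u)   — idempotence
= z ∧ (¬u ∨ ¬u)   — double negation
= z ∧ ¬u   — idempotence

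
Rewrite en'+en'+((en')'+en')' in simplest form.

en'+en'+((en')'+en')'
= en'+((en')'+en')'
= en'+en'·en
= en'

en'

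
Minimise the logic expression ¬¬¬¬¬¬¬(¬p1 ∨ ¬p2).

¬¬¬¬¬¬¬(¬p1 ∨ ¬p2)
= ¬¬¬¬¬(¬p1 ∨ ¬p2)   (double negation)
= ¬¬¬(¬p1 ∨ ¬p2)   (double negation)
= ¬(¬p1 ∨ ¬p2)   (double negation)
= p1 ∧ p2   (De Morgan)

p1 ∧ p2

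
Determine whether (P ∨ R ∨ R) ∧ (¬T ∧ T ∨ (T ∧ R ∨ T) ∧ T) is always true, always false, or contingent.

contingent

(P ∨ R ∨ R) ∧ (¬T ∧ T ∨ (T ∧ R ∨ T) ∧ T)
= (P ∨ R) ∧ (¬T ∧ T ∨ (T ∧ R ∨ T) ∧ T)   [idempotence]
= (P ∨ R) ∧ (¬T ∧ T ∨ T ∧ T)   [absorption]
= (P ∨ R) ∧ T   [distribution]
This depends on P, R, T, so it is not a constant.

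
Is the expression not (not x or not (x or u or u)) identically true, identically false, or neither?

not (not x or not (x or u or u))
= x and (x or u or u)
= x and (x or u)
= x
This depends on x, so it is not a constant.

neither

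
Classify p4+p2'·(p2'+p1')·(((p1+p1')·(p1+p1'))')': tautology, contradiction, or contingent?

contingent

p4+p2'·(p2'+p1')·(((p1+p1')·(p1+p1'))')'
= p4+p2'·(p2'+p1')·(p1+p1')·(p1+p1')
= p4+p2'·(p2'+p1')·(p1+p1')
= p4+p2'·(p2'+p1')
= p4+p2'
This depends on p2, p4, so it is not a constant.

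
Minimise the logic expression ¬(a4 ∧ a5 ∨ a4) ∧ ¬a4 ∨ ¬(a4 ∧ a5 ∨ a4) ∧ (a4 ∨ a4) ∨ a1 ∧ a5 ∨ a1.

¬(a4 ∧ a5 ∨ a4) ∧ ¬a4 ∨ ¬(a4 ∧ a5 ∨ a4) ∧ (a4 ∨ a4) ∨ a1 ∧ a5 ∨ a1
= ¬(a4 ∧ a5 ∨ a4) ∧ ¬a4 ∨ ¬(a4 ∧ a5 ∨ a4) ∧ a4 ∨ a1 ∧ a5 ∨ a1   — idempotence
= ¬(a4 ∧ a5 ∨ a4) ∨ a1 ∧ a5 ∨ a1   — distribution
= ¬(a4 ∧ a5 ∨ a4) ∨ a1   — absorption
= ¬a4 ∨ a1   — absorption

¬a4 ∨ a1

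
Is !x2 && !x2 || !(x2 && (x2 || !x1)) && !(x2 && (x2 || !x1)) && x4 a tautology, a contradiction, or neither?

neither

!x2 && !x2 || !(x2 && (x2 || !x1)) && !(x2 && (x2 || !x1)) && x4
= !x2 && !x2 || !(x2 && (x2 || !x1)) && x4   [idempotence]
= !x2 && !x2 || !x2 && x4   [absorption]
= (!x2 || x4) && !x2   [distribution]
= !x2   [absorption]
This depends on x2, so it is not a constant.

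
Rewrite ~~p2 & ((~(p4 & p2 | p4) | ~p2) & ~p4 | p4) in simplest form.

~~p2 & ((~(p4 & p2 | p4) | ~p2) & ~p4 | p4)
= p2 & ((~(p4 & p2 | p4) | ~p2) & ~p4 | p4)   [double negation]
= p2 & ((~p4 | ~p2) & ~p4 | p4)   [absorption]
= p2 & (~p4 | p4)   [absorption]
= p2   [complement / identity]

p2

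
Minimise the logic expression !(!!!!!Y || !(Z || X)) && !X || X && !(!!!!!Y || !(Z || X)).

Y && (Z || X)

!(!!!!!Y || !(Z || X)) && !X || X && !(!!!!!Y || !(Z || X))
= !(!!!!!Y || !(Z || X))
= !!!!Y && (Z || X)
= !!Y && (Z || X)
= Y && (Z || X)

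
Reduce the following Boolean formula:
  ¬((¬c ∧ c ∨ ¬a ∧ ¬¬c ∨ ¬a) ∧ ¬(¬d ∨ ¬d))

a ∨ ¬d

¬((¬c ∧ c ∨ ¬a ∧ ¬¬c ∨ ¬a) ∧ ¬(¬d ∨ ¬d))
= ¬((¬c ∧ c ∨ ¬a ∧ ¬¬c ∨ ¬a) ∧ ¬¬d)
= ¬((¬c ∧ c ∨ ¬a ∧ c ∨ ¬a) ∧ ¬¬d)
= ¬((¬c ∧ c ∨ ¬a) ∧ ¬¬d)
= ¬(¬a ∧ ¬¬d)
= a ∨ ¬d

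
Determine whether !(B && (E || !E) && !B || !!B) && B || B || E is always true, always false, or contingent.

contingent

!(B && (E || !E) && !B || !!B) && B || B || E
= !(B && !B || !!B) && B || B || E   (complement / identity)
= !!!B && B || B || E   (complement / identity)
= !B && B || B || E   (double negation)
= B || E   (complement / identity)
This depends on B, E, so it is not a constant.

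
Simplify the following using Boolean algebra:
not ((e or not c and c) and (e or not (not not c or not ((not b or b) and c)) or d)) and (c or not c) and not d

not e and not d

not ((e or not c and c) and (e or not (not not c or not ((not b or b) and c)) or d)) and (c or not c) and not d
= not ((e or not c and c) and (e or not c and (not b or b) and c or d)) and (c or not c) and not d   — De Morgan
= not ((e or not c and c) and (e or not c and (not b or b) and c or d)) and not d   — complement / identity
= not ((e or not c and c) and (e or not c and c or d)) and not d   — complement / identity
= not (e or not c and c) and not d   — absorption
= not e and not d   — complement / identity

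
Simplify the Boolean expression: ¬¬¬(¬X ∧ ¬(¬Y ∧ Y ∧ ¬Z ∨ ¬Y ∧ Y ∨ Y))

X ∨ Y

¬¬¬(¬X ∧ ¬(¬Y ∧ Y ∧ ¬Z ∨ ¬Y ∧ Y ∨ Y))
= ¬¬(X ∨ ¬Y ∧ Y ∧ ¬Z ∨ ¬Y ∧ Y ∨ Y)   — De Morgan
= ¬¬(X ∨ ¬Y ∧ Y ∨ Y)   — absorption
= ¬¬(X ∨ Y)   — complement / identity
= X ∨ Y   — double negation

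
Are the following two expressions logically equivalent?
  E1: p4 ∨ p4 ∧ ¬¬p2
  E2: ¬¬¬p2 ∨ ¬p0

E1: p4 ∨ p4 ∧ ¬¬p2
    = p4 ∨ p4 ∧ p2   [double negation]
    = p4   [absorption]
E2: ¬¬¬p2 ∨ ¬p0
    = ¬p2 ∨ ¬p0   [double negation]
These differ: at p0=0, p2=0, p4=0, E1 = 0 but E2 = 1.

No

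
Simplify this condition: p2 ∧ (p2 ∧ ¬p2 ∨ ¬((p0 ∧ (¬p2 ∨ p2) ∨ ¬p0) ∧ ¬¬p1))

p2 ∧ ¬p1

p2 ∧ (p2 ∧ ¬p2 ∨ ¬((p0 ∧ (¬p2 ∨ p2) ∨ ¬p0) ∧ ¬¬p1))
= p2 ∧ ¬((p0 ∧ (¬p2 ∨ p2) ∨ ¬p0) ∧ ¬¬p1)
= p2 ∧ ¬((p0 ∧ (¬p2 ∨ p2) ∨ ¬p0) ∧ p1)
= p2 ∧ ¬((p0 ∨ ¬p0) ∧ p1)
= p2 ∧ ¬p1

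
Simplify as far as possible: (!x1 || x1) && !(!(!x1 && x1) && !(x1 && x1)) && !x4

(!x1 || x1) && !(!(!x1 && x1) && !(x1 && x1)) && !x4
= !(!(!x1 && x1) && !(x1 && x1)) && !x4   — complement / identity
= (!x1 && x1 || x1 && x1) && !x4   — De Morgan
= x1 && !x4   — distribution

x1 && !x4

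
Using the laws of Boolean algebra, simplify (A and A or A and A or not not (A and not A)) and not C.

A and not C

(A and A or A and A or not not (A and not A)) and not C
= ((A or A) and A or not not (A and not A)) and not C   (distribution)
= ((A or A) and A or A and not A) and not C   (double negation)
= (A and A or A and not A) and not C   (idempotence)
= A and not C   (distribution)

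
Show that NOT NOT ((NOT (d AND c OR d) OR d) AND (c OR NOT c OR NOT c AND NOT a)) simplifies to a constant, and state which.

TRUE

NOT NOT ((NOT (d AND c OR d) OR d) AND (c OR NOT c OR NOT c AND NOT a))
= (NOT (d AND c OR d) OR d) AND (c OR NOT c OR NOT c AND NOT a)   — double negation
= (NOT (d AND c OR d) OR d) AND (c OR NOT c)   — absorption
= NOT (d AND c OR d) OR d   — complement / identity
= NOT d OR d   — absorption
= TRUE   — complement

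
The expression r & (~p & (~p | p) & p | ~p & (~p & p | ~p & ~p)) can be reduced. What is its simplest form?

r & (~p & (~p | p) & p | ~p & (~p & p | ~p & ~p))
= r & (~p & (~p | p) & p | ~p & ~p)   (distribution)
= r & (~p & p | ~p & ~p)   (complement / identity)
= r & ~p   (distribution)

r & ~p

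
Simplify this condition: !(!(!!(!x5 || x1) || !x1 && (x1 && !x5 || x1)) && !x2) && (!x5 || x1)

!x5 || x1

!(!(!!(!x5 || x1) || !x1 && (x1 && !x5 || x1)) && !x2) && (!x5 || x1)
= !(!(!x5 || x1 || !x1 && (x1 && !x5 || x1)) && !x2) && (!x5 || x1)   [double negation]
= !(!(!x5 || x1 || !x1 && x1) && !x2) && (!x5 || x1)   [absorption]
= (!x5 || x1 || !x1 && x1 || x2) && (!x5 || x1)   [De Morgan]
= (!x5 || x1 || x2) && (!x5 || x1)   [complement / identity]
= !x5 || x1   [absorption]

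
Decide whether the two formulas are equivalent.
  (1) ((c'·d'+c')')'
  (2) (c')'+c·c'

No

E1: ((c'·d'+c')')'
    = ((c')')'   — absorption
    = c'   — double negation
E2: (c')'+c·c'
    = (c')'   — complement / identity
    = c   — double negation
These differ: at c=0, d=0, E1 = 1 but E2 = 0.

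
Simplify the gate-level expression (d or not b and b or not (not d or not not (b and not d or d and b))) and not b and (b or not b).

(d or not b and b or not (not d or not not (b and not d or d and b))) and not b and (b or not b)
= (d or not b and b or d and not (b and not d or d and b)) and not b and (b or not b)
= (d or not b and b or d and not b) and not b and (b or not b)
= (d or not b and b or d and not b) and not b
= (d or d and not b) and not b
= d and not b

d and not b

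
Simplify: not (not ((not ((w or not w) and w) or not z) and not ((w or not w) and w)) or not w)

False

not (not ((not ((w or not w) and w) or not z) and not ((w or not w) and w)) or not w)
= not (not not ((w or not w) and w) or not w)   (absorption)
= not (not not w or not w)   (complement / identity)
= not w and w   (De Morgan)
= False   (complement)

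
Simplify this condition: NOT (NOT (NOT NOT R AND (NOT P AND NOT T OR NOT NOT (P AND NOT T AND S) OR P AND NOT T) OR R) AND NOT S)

R OR S

NOT (NOT (NOT NOT R AND (NOT P AND NOT T OR NOT NOT (P AND NOT T AND S) OR P AND NOT T) OR R) AND NOT S)
= NOT (NOT (NOT NOT R AND (NOT P AND NOT T OR P AND NOT T AND S OR P AND NOT T) OR R) AND NOT S)   [double negation]
= NOT (NOT (NOT NOT R AND (NOT P AND NOT T OR P AND NOT T) OR R) AND NOT S)   [absorption]
= NOT (NOT (R AND (NOT P AND NOT T OR P AND NOT T) OR R) AND NOT S)   [double negation]
= R AND (NOT P AND NOT T OR P AND NOT T) OR R OR S   [De Morgan]
= R AND NOT T OR R OR S   [distribution]
= R OR S   [absorption]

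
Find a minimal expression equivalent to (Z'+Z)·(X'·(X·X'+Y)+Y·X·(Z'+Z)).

(Z'+Z)·(X'·(X·X'+Y)+Y·X·(Z'+Z))
= (Z'+Z)·(X'·(X·X'+Y)+Y·X)   (complement / identity)
= (Z'+Z)·(X'·Y+Y·X)   (complement / identity)
= X'·Y+Y·X   (complement / identity)
= Y   (distribution)

Y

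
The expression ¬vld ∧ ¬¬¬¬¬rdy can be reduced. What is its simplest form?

¬vld ∧ ¬¬¬¬¬rdy
= ¬vld ∧ ¬¬¬rdy   [double negation]
= ¬vld ∧ ¬rdy   [double negation]

¬vld ∧ ¬rdy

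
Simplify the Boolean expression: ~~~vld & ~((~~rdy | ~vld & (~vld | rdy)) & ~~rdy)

~~~vld & ~((~~rdy | ~vld & (~vld | rdy)) & ~~rdy)
= ~~~vld & ~((~~rdy | ~vld) & ~~rdy)
= ~vld & ~((~~rdy | ~vld) & ~~rdy)
= ~vld & ~~~rdy
= ~vld & ~rdy

~vld & ~rdy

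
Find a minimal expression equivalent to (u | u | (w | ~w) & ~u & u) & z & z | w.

u & z | w

(u | u | (w | ~w) & ~u & u) & z & z | w
= (u | u | ~u & u) & z & z | w   [complement / identity]
= (u | u) & z & z | w   [complement / identity]
= u & z & z | w   [idempotence]
= u & z | w   [idempotence]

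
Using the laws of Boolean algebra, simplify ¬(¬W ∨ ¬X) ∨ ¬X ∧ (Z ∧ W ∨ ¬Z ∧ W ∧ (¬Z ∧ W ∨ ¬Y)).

¬(¬W ∨ ¬X) ∨ ¬X ∧ (Z ∧ W ∨ ¬Z ∧ W ∧ (¬Z ∧ W ∨ ¬Y))
= ¬(¬W ∨ ¬X) ∨ ¬X ∧ (Z ∧ W ∨ ¬Z ∧ W)
= ¬(¬W ∨ ¬X) ∨ ¬X ∧ W ∧ (Z ∨ ¬Z)
= ¬(¬W ∨ ¬X) ∨ ¬X ∧ W
= W ∧ X ∨ ¬X ∧ W
= W

W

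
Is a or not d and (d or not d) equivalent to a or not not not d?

Yes

E1: a or not d and (d or not d)
    = a or not d   — complement / identity
E2: a or not not not d
    = a or not d   — double negation
Both reduce to a or not d, so they are equivalent.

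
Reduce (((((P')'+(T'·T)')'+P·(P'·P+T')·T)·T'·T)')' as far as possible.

0

(((((P')'+(T'·T)')'+P·(P'·P+T')·T)·T'·T)')'
= (((P'·T'·T+P·(P'·P+T')·T)·T'·T)')'   — De Morgan
= (((P'·T'·T+P·T'·T)·T'·T)')'   — complement / identity
= ((T'·T·T'·T)')'   — distribution
= ((T'·T)')'   — idempotence
= T'·T   — double negation
= 0   — complement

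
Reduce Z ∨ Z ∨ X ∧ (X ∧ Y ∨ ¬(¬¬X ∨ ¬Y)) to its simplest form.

Z ∨ X ∧ Y

Z ∨ Z ∨ X ∧ (X ∧ Y ∨ ¬(¬¬X ∨ ¬Y))
= Z ∨ X ∧ (X ∧ Y ∨ ¬(¬¬X ∨ ¬Y))
= Z ∨ X ∧ (X ∧ Y ∨ ¬X ∧ Y)
= Z ∨ X ∧ Y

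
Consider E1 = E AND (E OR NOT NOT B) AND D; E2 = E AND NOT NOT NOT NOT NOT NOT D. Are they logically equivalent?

Yes

E1: E AND (E OR NOT NOT B) AND D
    = E AND (E OR B) AND D
    = E AND D
E2: E AND NOT NOT NOT NOT NOT NOT D
    = E AND NOT NOT NOT NOT D
    = E AND NOT NOT D
    = E AND D
Both reduce to E AND D, so they are equivalent.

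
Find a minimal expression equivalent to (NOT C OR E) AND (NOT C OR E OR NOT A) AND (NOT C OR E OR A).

NOT C OR E

(NOT C OR E) AND (NOT C OR E OR NOT A) AND (NOT C OR E OR A)
= (NOT C OR E) AND (NOT C OR E OR A)
= NOT C OR E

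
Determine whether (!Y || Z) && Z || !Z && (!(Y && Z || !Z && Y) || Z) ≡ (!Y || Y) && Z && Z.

E1: (!Y || Z) && Z || !Z && (!(Y && Z || !Z && Y) || Z)
    = (!Y || Z) && Z || !Z && (!Y || Z)   (distribution)
    = !Y || Z   (distribution)
E2: (!Y || Y) && Z && Z
    = Z && Z   (complement / identity)
    = Z   (idempotence)
These differ: at Y=0, Z=0, E1 = 1 but E2 = 0.

No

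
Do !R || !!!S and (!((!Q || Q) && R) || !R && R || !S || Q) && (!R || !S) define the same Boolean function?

E1: !R || !!!S
    = !R || !S   [double negation]
E2: (!((!Q || Q) && R) || !R && R || !S || Q) && (!R || !S)
    = (!R || !R && R || !S || Q) && (!R || !S)   [complement / identity]
    = (!R || !S || Q) && (!R || !S)   [complement / identity]
    = !R || !S   [absorption]
Both reduce to !R || !S, so they are equivalent.

Yes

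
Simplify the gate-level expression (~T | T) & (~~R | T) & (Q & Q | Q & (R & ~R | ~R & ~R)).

(R | T) & Q

(~T | T) & (~~R | T) & (Q & Q | Q & (R & ~R | ~R & ~R))
= (~~R | T) & (Q & Q | Q & (R & ~R | ~R & ~R))   — complement / identity
= (~~R | T) & (Q & Q | Q & ~R)   — distribution
= (~~R | T) & (Q | ~R) & Q   — distribution
= (R | T) & (Q | ~R) & Q   — double negation
= (R | T) & Q   — absorption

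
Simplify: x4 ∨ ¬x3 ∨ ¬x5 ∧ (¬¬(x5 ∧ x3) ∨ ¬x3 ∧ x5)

x4 ∨ ¬x3 ∨ ¬x5 ∧ (¬¬(x5 ∧ x3) ∨ ¬x3 ∧ x5)
= x4 ∨ ¬x3 ∨ ¬x5 ∧ (x5 ∧ x3 ∨ ¬x3 ∧ x5)   (double negation)
= x4 ∨ ¬x3 ∨ ¬x5 ∧ x5   (distribution)
= x4 ∨ ¬x3   (complement / identity)

x4 ∨ ¬x3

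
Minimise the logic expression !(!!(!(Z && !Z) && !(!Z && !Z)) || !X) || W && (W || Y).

!(!!(!(Z && !Z) && !(!Z && !Z)) || !X) || W && (W || Y)
= !(!(Z && !Z || !Z && !Z) || !X) || W && (W || Y)   [De Morgan]
= !(!(Z && !Z || !Z && !Z) || !X) || W   [absorption]
= (Z && !Z || !Z && !Z) && X || W   [De Morgan]
= !Z && X || W   [distribution]

!Z && X || W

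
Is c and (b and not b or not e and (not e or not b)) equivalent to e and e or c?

No

E1: c and (b and not b or not e and (not e or not b))
    = c and (b and not b or not e)   [absorption]
    = c and not e   [complement / identity]
E2: e and e or c
    = e or c   [idempotence]
These differ: at b=1, c=0, e=1, E1 = 0 but E2 = 1.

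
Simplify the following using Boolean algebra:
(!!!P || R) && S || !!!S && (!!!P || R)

(!!!P || R) && S || !!!S && (!!!P || R)
= (!!!P || R) && S || !S && (!!!P || R)   — double negation
= !!!P || R   — distribution
= !P || R   — double negation

!P || R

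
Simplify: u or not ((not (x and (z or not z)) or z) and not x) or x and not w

u or not ((not (x and (z or not z)) or z) and not x) or x and not w
= u or not ((not x or z) and not x) or x and not w   [complement / identity]
= u or not not x or x and not w   [absorption]
= u or x or x and not w   [double negation]
= u or x   [absorption]

u or x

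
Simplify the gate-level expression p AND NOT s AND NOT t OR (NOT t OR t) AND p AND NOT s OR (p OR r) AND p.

p AND NOT s AND NOT t OR (NOT t OR t) AND p AND NOT s OR (p OR r) AND p
= p AND NOT s AND NOT t OR p AND NOT s OR (p OR r) AND p   [complement / identity]
= p AND NOT s AND NOT t OR p AND NOT s OR p   [absorption]
= p AND NOT s OR p   [absorption]
= p   [absorption]

p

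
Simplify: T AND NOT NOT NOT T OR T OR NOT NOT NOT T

T AND NOT NOT NOT T OR T OR NOT NOT NOT T
= T AND NOT T OR T OR NOT NOT NOT T   (double negation)
= T AND NOT T OR T OR NOT T   (double negation)
= T OR NOT T   (complement / identity)
= TRUE   (complement)

TRUE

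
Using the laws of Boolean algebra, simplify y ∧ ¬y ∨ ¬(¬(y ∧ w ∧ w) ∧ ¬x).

y ∧ w ∨ x

y ∧ ¬y ∨ ¬(¬(y ∧ w ∧ w) ∧ ¬x)
= y ∧ ¬y ∨ ¬(¬(y ∧ w) ∧ ¬x)   (idempotence)
= ¬(¬(y ∧ w) ∧ ¬x)   (complement / identity)
= y ∧ w ∨ x   (De Morgan)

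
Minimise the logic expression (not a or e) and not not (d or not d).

(not a or e) and not not (d or not d)
= (not a or e) and (d or not d)
= not a or e

not a or e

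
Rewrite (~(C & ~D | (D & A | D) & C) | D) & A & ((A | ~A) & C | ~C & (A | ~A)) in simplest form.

(~C | D) & A

(~(C & ~D | (D & A | D) & C) | D) & A & ((A | ~A) & C | ~C & (A | ~A))
= (~(C & ~D | D & C) | D) & A & ((A | ~A) & C | ~C & (A | ~A))
= (~(C & ~D | D & C) | D) & A & (A | ~A)
= (~(C & ~D | D & C) | D) & A
= (~C | D) & A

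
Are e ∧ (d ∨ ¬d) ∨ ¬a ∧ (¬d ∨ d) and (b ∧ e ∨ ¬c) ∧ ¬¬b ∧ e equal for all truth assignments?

E1: e ∧ (d ∨ ¬d) ∨ ¬a ∧ (¬d ∨ d)
    = e ∧ (d ∨ ¬d) ∨ ¬a   (complement / identity)
    = e ∨ ¬a   (complement / identity)
E2: (b ∧ e ∨ ¬c) ∧ ¬¬b ∧ e
    = (b ∧ e ∨ ¬c) ∧ b ∧ e   (double negation)
    = b ∧ e   (absorption)
These differ: at a=0, b=0, c=0, d=0, e=1, E1 = 1 but E2 = 0.

No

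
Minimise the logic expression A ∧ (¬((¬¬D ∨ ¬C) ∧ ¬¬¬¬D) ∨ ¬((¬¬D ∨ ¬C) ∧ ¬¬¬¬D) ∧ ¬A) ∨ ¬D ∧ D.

A ∧ ¬D

A ∧ (¬((¬¬D ∨ ¬C) ∧ ¬¬¬¬D) ∨ ¬((¬¬D ∨ ¬C) ∧ ¬¬¬¬D) ∧ ¬A) ∨ ¬D ∧ D
= A ∧ ¬((¬¬D ∨ ¬C) ∧ ¬¬¬¬D) ∨ ¬D ∧ D
= A ∧ ¬((¬¬D ∨ ¬C) ∧ ¬¬D) ∨ ¬D ∧ D
= A ∧ ¬¬¬D ∨ ¬D ∧ D
= A ∧ ¬¬¬D
= A ∧ ¬D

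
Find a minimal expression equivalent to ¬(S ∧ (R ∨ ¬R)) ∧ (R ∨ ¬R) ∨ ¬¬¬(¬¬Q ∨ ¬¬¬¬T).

¬S ∨ ¬Q ∧ ¬T

¬(S ∧ (R ∨ ¬R)) ∧ (R ∨ ¬R) ∨ ¬¬¬(¬¬Q ∨ ¬¬¬¬T)
= ¬(S ∧ (R ∨ ¬R)) ∧ (R ∨ ¬R) ∨ ¬¬¬(¬¬Q ∨ ¬¬T)
= ¬(S ∧ (R ∨ ¬R)) ∨ ¬¬¬(¬¬Q ∨ ¬¬T)
= ¬S ∨ ¬¬¬(¬¬Q ∨ ¬¬T)
= ¬S ∨ ¬(¬¬Q ∨ ¬¬T)
= ¬S ∨ ¬Q ∧ ¬T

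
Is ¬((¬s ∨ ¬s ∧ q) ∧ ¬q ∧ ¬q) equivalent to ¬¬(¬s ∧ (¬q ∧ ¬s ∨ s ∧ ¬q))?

No

E1: ¬((¬s ∨ ¬s ∧ q) ∧ ¬q ∧ ¬q)
    = ¬(¬s ∧ ¬q ∧ ¬q)   (absorption)
    = ¬(¬s ∧ ¬q)   (idempotence)
    = s ∨ q   (De Morgan)
E2: ¬¬(¬s ∧ (¬q ∧ ¬s ∨ s ∧ ¬q))
    = ¬¬(¬s ∧ ¬q)   (distribution)
    = ¬s ∧ ¬q   (double negation)
These differ: at q=1, s=1, E1 = 1 but E2 = 0.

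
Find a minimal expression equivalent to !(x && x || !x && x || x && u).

!(x && x || !x && x || x && u)
= !(x || x && u)   [distribution]
= !x   [absorption]

!x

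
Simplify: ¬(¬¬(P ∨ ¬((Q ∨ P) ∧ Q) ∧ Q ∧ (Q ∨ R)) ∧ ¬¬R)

¬P ∨ ¬R

¬(¬¬(P ∨ ¬((Q ∨ P) ∧ Q) ∧ Q ∧ (Q ∨ R)) ∧ ¬¬R)
= ¬(¬¬(P ∨ ¬Q ∧ Q ∧ (Q ∨ R)) ∧ ¬¬R)   (absorption)
= ¬(¬¬(P ∨ ¬Q ∧ Q) ∧ ¬¬R)   (absorption)
= ¬(¬¬P ∧ ¬¬R)   (complement / identity)
= ¬P ∨ ¬R   (De Morgan)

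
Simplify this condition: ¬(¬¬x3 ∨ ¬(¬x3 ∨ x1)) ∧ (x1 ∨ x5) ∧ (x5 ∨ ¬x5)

¬(¬¬x3 ∨ ¬(¬x3 ∨ x1)) ∧ (x1 ∨ x5) ∧ (x5 ∨ ¬x5)
= ¬(¬¬x3 ∨ ¬(¬x3 ∨ x1)) ∧ (x1 ∨ x5)   — complement / identity
= ¬x3 ∧ (¬x3 ∨ x1) ∧ (x1 ∨ x5)   — De Morgan
= ¬x3 ∧ (x1 ∨ x5)   — absorption

¬x3 ∧ (x1 ∨ x5)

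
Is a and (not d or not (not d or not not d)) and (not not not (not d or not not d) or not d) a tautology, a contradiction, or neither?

a and (not d or not (not d or not not d)) and (not not not (not d or not not d) or not d)
= a and (not d or not (not d or not not d)) and (not (not d or not not d) or not d)   (double negation)
= a and (not d and not d or not (not d or not not d))   (distribution)
= a and (not d and not d or d and not d)   (De Morgan)
= a and not d   (distribution)
This depends on a, d, so it is not a constant.

neither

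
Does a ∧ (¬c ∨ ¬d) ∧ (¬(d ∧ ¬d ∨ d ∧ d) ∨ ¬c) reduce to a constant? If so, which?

a ∧ (¬c ∨ ¬d) ∧ (¬(d ∧ ¬d ∨ d ∧ d) ∨ ¬c)
= a ∧ (¬c ∨ ¬d) ∧ (¬d ∨ ¬c)   — distribution
= a ∧ (¬c ∧ ¬c ∨ ¬d)   — distribution
= a ∧ (¬c ∨ ¬d)   — idempotence
This depends on a, c, d, so it is not a constant.

no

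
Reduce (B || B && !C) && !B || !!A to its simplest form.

(B || B && !C) && !B || !!A
= (B || B && !C) && !B || A   (double negation)
= B && !B || A   (absorption)
= A   (complement / identity)

A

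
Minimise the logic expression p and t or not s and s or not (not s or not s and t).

p and t or s

p and t or not s and s or not (not s or not s and t)
= p and t or not (not s or not s and t)   (complement / identity)
= p and t or not not s   (absorption)
= p and t or s   (double negation)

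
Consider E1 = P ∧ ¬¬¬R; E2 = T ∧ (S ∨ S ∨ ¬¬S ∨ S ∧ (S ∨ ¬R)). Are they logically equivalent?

No

E1: P ∧ ¬¬¬R
    = P ∧ ¬R   (double negation)
E2: T ∧ (S ∨ S ∨ ¬¬S ∨ S ∧ (S ∨ ¬R))
    = T ∧ (S ∨ S ∨ ¬¬S ∨ S)   (absorption)
    = T ∧ (S ∨ S ∨ S ∨ S)   (double negation)
    = T ∧ (S ∨ S)   (idempotence)
    = T ∧ S   (idempotence)
These differ: at P=1, R=0, S=1, T=0, E1 = 1 but E2 = 0.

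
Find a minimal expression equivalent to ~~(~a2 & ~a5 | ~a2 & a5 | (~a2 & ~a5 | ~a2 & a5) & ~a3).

~~(~a2 & ~a5 | ~a2 & a5 | (~a2 & ~a5 | ~a2 & a5) & ~a3)
= ~~(~a2 & ~a5 | ~a2 & a5)   — absorption
= ~a2 & ~a5 | ~a2 & a5   — double negation
= ~a2   — distribution

~a2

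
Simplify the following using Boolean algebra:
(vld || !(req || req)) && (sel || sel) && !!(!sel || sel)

(vld || !req) && sel

(vld || !(req || req)) && (sel || sel) && !!(!sel || sel)
= (vld || !(req || req)) && (sel || sel) && (!sel || sel)
= (vld || !(req || req)) && (sel || sel)
= (vld || !req) && (sel || sel)
= (vld || !req) && sel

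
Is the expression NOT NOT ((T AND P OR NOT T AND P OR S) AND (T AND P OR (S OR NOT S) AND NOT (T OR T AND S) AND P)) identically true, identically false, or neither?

NOT NOT ((T AND P OR NOT T AND P OR S) AND (T AND P OR (S OR NOT S) AND NOT (T OR T AND S) AND P))
= NOT NOT ((T AND P OR NOT T AND P OR S) AND (T AND P OR (S OR NOT S) AND NOT T AND P))   (absorption)
= NOT NOT ((T AND P OR NOT T AND P OR S) AND (T AND P OR NOT T AND P))   (complement / identity)
= NOT NOT (T AND P OR NOT T AND P)   (absorption)
= T AND P OR NOT T AND P   (double negation)
= P   (distribution)
This depends on P, so it is not a constant.

neither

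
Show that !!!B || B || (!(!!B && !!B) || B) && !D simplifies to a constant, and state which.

true

!!!B || B || (!(!!B && !!B) || B) && !D
= !!!B || B || (!!!B || B) && !D   — idempotence
= !B || B || (!!!B || B) && !D   — double negation
= !B || B || (!B || B) && !D   — double negation
= !B || B   — absorption
= true   — complement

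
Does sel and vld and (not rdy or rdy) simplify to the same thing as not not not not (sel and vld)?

Yes

E1: sel and vld and (not rdy or rdy)
    = sel and vld   (complement / identity)
E2: not not not not (sel and vld)
    = not not (sel and vld)   (double negation)
    = sel and vld   (double negation)
Both reduce to sel and vld, so they are equivalent.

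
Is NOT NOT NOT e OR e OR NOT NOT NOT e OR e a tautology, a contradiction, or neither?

NOT NOT NOT e OR e OR NOT NOT NOT e OR e
= NOT NOT NOT e OR e
= NOT e OR e
= TRUE

tautology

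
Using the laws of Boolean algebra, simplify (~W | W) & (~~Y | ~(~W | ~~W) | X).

(~W | W) & (~~Y | ~(~W | ~~W) | X)
= (~W | W) & (~~Y | W & ~W | X)   — De Morgan
= (~W | W) & (~~Y | X)   — complement / identity
= ~~Y | X   — complement / identity
= Y | X   — double negation

Y | X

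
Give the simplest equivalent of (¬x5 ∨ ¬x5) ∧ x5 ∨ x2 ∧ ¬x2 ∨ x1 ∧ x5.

x1 ∧ x5

(¬x5 ∨ ¬x5) ∧ x5 ∨ x2 ∧ ¬x2 ∨ x1 ∧ x5
= ¬x5 ∧ x5 ∨ x2 ∧ ¬x2 ∨ x1 ∧ x5   — idempotence
= x2 ∧ ¬x2 ∨ x1 ∧ x5   — complement / identity
= x1 ∧ x5   — complement / identity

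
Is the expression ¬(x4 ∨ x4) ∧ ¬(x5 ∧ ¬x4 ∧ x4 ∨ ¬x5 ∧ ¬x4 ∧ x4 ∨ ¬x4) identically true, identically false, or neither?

¬(x4 ∨ x4) ∧ ¬(x5 ∧ ¬x4 ∧ x4 ∨ ¬x5 ∧ ¬x4 ∧ x4 ∨ ¬x4)
= ¬(x4 ∨ x4) ∧ ¬(¬x4 ∧ x4 ∨ ¬x4)
= ¬(x4 ∨ x4) ∧ ¬¬x4
= ¬(x4 ∨ x4) ∧ x4
= ¬x4 ∧ x4
= False

identically false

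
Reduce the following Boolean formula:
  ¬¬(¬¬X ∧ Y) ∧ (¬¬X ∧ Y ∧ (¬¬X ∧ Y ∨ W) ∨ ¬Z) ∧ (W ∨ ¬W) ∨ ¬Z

X ∧ Y ∨ ¬Z

¬¬(¬¬X ∧ Y) ∧ (¬¬X ∧ Y ∧ (¬¬X ∧ Y ∨ W) ∨ ¬Z) ∧ (W ∨ ¬W) ∨ ¬Z
= ¬¬(¬¬X ∧ Y) ∧ (¬¬X ∧ Y ∨ ¬Z) ∧ (W ∨ ¬W) ∨ ¬Z   [absorption]
= ¬¬X ∧ Y ∧ (¬¬X ∧ Y ∨ ¬Z) ∧ (W ∨ ¬W) ∨ ¬Z   [double negation]
= ¬¬X ∧ Y ∧ (W ∨ ¬W) ∨ ¬Z   [absorption]
= ¬¬X ∧ Y ∨ ¬Z   [complement / identity]
= X ∧ Y ∨ ¬Z   [double negation]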